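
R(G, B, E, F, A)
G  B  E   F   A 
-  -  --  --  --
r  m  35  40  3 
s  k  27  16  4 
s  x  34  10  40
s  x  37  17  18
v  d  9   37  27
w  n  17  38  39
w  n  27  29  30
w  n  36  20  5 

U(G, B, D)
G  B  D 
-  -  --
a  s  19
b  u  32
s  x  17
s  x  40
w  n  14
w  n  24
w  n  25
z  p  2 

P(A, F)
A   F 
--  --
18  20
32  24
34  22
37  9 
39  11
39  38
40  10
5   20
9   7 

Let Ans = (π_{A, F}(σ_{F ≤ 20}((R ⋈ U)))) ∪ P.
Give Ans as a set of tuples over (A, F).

Joining R and U on G, B yields {(s, x, 34, 10, 40, 17), (s, x, 34, 10, 40, 40), (s, x, 37, 17, 18, 17), (s, x, 37, 17, 18, 40), (w, n, 17, 38, 39, 14), (w, n, 17, 38, 39, 24), (w, n, 17, 38, 39, 25), (w, n, 27, 29, 30, 14), (w, n, 27, 29, 30, 24), (w, n, 27, 29, 30, 25), (w, n, 36, 20, 5, 14), (w, n, 36, 20, 5, 24), (w, n, 36, 20, 5, 25)}.
Apply σ_{F ≤ 20}; surviving tuples: {(s, x, 34, 10, 40, 17), (s, x, 34, 10, 40, 40), (s, x, 37, 17, 18, 17), (s, x, 37, 17, 18, 40), (w, n, 36, 20, 5, 14), (w, n, 36, 20, 5, 24), (w, n, 36, 20, 5, 25)}
Projecting to A, F (4 duplicate(s) eliminated): {(18, 17), (40, 10), (5, 20)}
Set union of the two operands is {(18, 17), (18, 20), (32, 24), (34, 22), (37, 9), (39, 11), (39, 38), (40, 10), (5, 20), (9, 7)}.

{(18, 17), (18, 20), (32, 24), (34, 22), (37, 9), (39, 11), (39, 38), (40, 10), (5, 20), (9, 7)}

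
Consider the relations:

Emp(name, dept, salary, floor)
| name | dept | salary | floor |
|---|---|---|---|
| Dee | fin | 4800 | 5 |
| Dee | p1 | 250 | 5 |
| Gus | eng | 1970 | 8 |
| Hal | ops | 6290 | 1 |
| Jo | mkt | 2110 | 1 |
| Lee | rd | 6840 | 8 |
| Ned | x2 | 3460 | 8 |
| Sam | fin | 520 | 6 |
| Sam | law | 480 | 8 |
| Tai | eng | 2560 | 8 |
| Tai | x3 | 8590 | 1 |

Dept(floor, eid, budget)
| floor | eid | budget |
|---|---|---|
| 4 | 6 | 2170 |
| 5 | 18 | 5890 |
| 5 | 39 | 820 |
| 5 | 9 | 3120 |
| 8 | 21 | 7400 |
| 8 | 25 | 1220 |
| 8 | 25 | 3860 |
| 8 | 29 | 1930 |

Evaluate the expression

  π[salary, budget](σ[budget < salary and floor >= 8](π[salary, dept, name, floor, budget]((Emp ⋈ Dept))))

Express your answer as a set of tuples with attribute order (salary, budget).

{(1970, 1220), (1970, 1930), (2560, 1220), (2560, 1930), (3460, 1220), (3460, 1930), (6840, 1220), (6840, 1930), (6840, 3860)}

Natural join on floor: {(Dee, fin, 4800, 5, 18, 5890), (Dee, fin, 4800, 5, 39, 820), (Dee, fin, 4800, 5, 9, 3120), (Dee, p1, 250, 5, 18, 5890), (Dee, p1, 250, 5, 39, 820), (Dee, p1, 250, 5, 9, 3120), (Gus, eng, 1970, 8, 21, 7400), (Gus, eng, 1970, 8, 25, 1220), (Gus, eng, 1970, 8, 25, 3860), (Gus, eng, 1970, 8, 29, 1930), (Lee, rd, 6840, 8, 21, 7400), (Lee, rd, 6840, 8, 25, 1220), (Lee, rd, 6840, 8, 25, 3860), (Lee, rd, 6840, 8, 29, 1930), (Ned, x2, 3460, 8, 21, 7400), (Ned, x2, 3460, 8, 25, 1220), (Ned, x2, 3460, 8, 25, 3860), (Ned, x2, 3460, 8, 29, 1930), (Sam, law, 480, 8, 21, 7400), (Sam, law, 480, 8, 25, 1220), (Sam, law, 480, 8, 25, 3860), (Sam, law, 480, 8, 29, 1930), (Tai, eng, 2560, 8, 21, 7400), (Tai, eng, 2560, 8, 25, 1220), (Tai, eng, 2560, 8, 25, 3860), (Tai, eng, 2560, 8, 29, 1930)}
Keep only column(s) salary, dept, name, floor, budget: {(1970, eng, Gus, 8, 1220), (1970, eng, Gus, 8, 1930), (1970, eng, Gus, 8, 3860), (1970, eng, Gus, 8, 7400), (250, p1, Dee, 5, 3120), (250, p1, Dee, 5, 5890), (250, p1, Dee, 5, 820), (2560, eng, Tai, 8, 1220), (2560, eng, Tai, 8, 1930), (2560, eng, Tai, 8, 3860), (2560, eng, Tai, 8, 7400), (3460, x2, Ned, 8, 1220), (3460, x2, Ned, 8, 1930), (3460, x2, Ned, 8, 3860), (3460, x2, Ned, 8, 7400), (480, law, Sam, 8, 1220), (480, law, Sam, 8, 1930), (480, law, Sam, 8, 3860), (480, law, Sam, 8, 7400), (4800, fin, Dee, 5, 3120), (4800, fin, Dee, 5, 5890), (4800, fin, Dee, 5, 820), (6840, rd, Lee, 8, 1220), (6840, rd, Lee, 8, 1930), (6840, rd, Lee, 8, 3860), (6840, rd, Lee, 8, 7400)}
Apply σ_{budget < salary and floor >= 8}; surviving tuples: {(1970, eng, Gus, 8, 1220), (1970, eng, Gus, 8, 1930), (2560, eng, Tai, 8, 1220), (2560, eng, Tai, 8, 1930), (3460, x2, Ned, 8, 1220), (3460, x2, Ned, 8, 1930), (6840, rd, Lee, 8, 1220), (6840, rd, Lee, 8, 1930), (6840, rd, Lee, 8, 3860)}
Keep only column(s) salary, budget: {(1970, 1220), (1970, 1930), (2560, 1220), (2560, 1930), (3460, 1220), (3460, 1930), (6840, 1220), (6840, 1930), (6840, 3860)}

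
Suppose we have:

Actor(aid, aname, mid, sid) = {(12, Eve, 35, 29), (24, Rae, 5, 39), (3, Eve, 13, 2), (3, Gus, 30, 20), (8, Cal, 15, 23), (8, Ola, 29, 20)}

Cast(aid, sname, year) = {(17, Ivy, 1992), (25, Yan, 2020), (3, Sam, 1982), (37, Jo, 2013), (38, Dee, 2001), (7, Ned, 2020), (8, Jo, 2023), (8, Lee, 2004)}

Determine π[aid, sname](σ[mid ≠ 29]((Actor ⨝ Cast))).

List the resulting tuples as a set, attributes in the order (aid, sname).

{(3, Sam), (8, Jo), (8, Lee)}

Natural join on aid: {(3, Eve, 13, 2, Sam, 1982), (3, Gus, 30, 20, Sam, 1982), (8, Cal, 15, 23, Jo, 2023), (8, Cal, 15, 23, Lee, 2004), (8, Ola, 29, 20, Jo, 2023), (8, Ola, 29, 20, Lee, 2004)}
Selection mid ≠ 29: {(3, Eve, 13, 2, Sam, 1982), (3, Gus, 30, 20, Sam, 1982), (8, Cal, 15, 23, Jo, 2023), (8, Cal, 15, 23, Lee, 2004)}
Keep only column(s) aid, sname (1 duplicate(s) eliminated): {(3, Sam), (8, Jo), (8, Lee)}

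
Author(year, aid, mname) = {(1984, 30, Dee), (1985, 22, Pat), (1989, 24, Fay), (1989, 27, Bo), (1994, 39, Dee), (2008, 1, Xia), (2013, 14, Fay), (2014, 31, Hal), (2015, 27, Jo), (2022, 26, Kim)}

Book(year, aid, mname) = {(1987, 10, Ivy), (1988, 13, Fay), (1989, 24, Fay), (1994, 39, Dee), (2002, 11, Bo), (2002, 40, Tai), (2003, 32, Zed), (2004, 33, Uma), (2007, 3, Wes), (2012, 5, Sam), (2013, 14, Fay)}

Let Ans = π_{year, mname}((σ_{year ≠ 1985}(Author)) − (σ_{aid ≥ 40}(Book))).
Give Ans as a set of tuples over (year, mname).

{(1984, Dee), (1989, Bo), (1989, Fay), (1994, Dee), (2008, Xia), (2013, Fay), (2014, Hal), (2015, Jo), (2022, Kim)}

Filtering on year ≠ 1985 leaves {(1984, 30, Dee), (1989, 24, Fay), (1989, 27, Bo), (1994, 39, Dee), (2008, 1, Xia), (2013, 14, Fay), (2014, 31, Hal), (2015, 27, Jo), (2022, 26, Kim)}.
Filtering on aid ≥ 40 leaves {(2002, 40, Tai)}.
Difference: {(1984, 30, Dee), (1989, 24, Fay), (1989, 27, Bo), (1994, 39, Dee), (2008, 1, Xia), (2013, 14, Fay), (2014, 31, Hal), (2015, 27, Jo), (2022, 26, Kim)} with {(2002, 40, Tai)} → {(1984, 30, Dee), (1989, 24, Fay), (1989, 27, Bo), (1994, 39, Dee), (2008, 1, Xia), (2013, 14, Fay), (2014, 31, Hal), (2015, 27, Jo), (2022, 26, Kim)}
Projecting to year, mname: {(1984, Dee), (1989, Bo), (1989, Fay), (1994, Dee), (2008, Xia), (2013, Fay), (2014, Hal), (2015, Jo), (2022, Kim)}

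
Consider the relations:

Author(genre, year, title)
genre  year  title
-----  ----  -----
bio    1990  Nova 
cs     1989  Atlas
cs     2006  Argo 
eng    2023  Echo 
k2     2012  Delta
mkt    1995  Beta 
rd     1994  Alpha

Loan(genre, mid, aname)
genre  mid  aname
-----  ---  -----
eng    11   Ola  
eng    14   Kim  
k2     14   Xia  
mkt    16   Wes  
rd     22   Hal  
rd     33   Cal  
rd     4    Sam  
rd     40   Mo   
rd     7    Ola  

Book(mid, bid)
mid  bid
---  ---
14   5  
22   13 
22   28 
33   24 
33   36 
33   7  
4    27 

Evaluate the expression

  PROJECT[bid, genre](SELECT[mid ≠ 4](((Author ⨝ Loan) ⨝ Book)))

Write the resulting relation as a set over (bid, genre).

Natural join on genre: {(eng, 2023, Echo, 11, Ola), (eng, 2023, Echo, 14, Kim), (k2, 2012, Delta, 14, Xia), (mkt, 1995, Beta, 16, Wes), (rd, 1994, Alpha, 22, Hal), (rd, 1994, Alpha, 33, Cal), (rd, 1994, Alpha, 4, Sam), (rd, 1994, Alpha, 40, Mo), (rd, 1994, Alpha, 7, Ola)}
Natural join on mid: {(eng, 2023, Echo, 14, Kim, 5), (k2, 2012, Delta, 14, Xia, 5), (rd, 1994, Alpha, 22, Hal, 13), (rd, 1994, Alpha, 22, Hal, 28), (rd, 1994, Alpha, 33, Cal, 24), (rd, 1994, Alpha, 33, Cal, 36), (rd, 1994, Alpha, 33, Cal, 7), (rd, 1994, Alpha, 4, Sam, 27)}
Apply σ_{mid ≠ 4}; surviving tuples: {(eng, 2023, Echo, 14, Kim, 5), (k2, 2012, Delta, 14, Xia, 5), (rd, 1994, Alpha, 22, Hal, 13), (rd, 1994, Alpha, 22, Hal, 28), (rd, 1994, Alpha, 33, Cal, 24), (rd, 1994, Alpha, 33, Cal, 36), (rd, 1994, Alpha, 33, Cal, 7)}
Projecting to bid, genre: {(13, rd), (24, rd), (28, rd), (36, rd), (5, eng), (5, k2), (7, rd)}

{(13, rd), (24, rd), (28, rd), (36, rd), (5, eng), (5, k2), (7, rd)}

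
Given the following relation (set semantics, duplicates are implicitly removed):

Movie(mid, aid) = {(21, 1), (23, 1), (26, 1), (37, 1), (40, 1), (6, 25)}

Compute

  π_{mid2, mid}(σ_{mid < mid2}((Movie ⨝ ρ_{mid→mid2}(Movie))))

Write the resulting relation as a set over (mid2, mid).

ρ[mid→mid2]: schema becomes (mid2, aid); tuples unchanged.
Movie ⋈ ρ_{mid→mid2}(Movie) (natural join on aid): {(21, 1, 21), (21, 1, 23), (21, 1, 26), (21, 1, 37), (21, 1, 40), (23, 1, 21), (23, 1, 23), (23, 1, 26), (23, 1, 37), (23, 1, 40), (26, 1, 21), (26, 1, 23), (26, 1, 26), (26, 1, 37), (26, 1, 40), (37, 1, 21), (37, 1, 23), (37, 1, 26), (37, 1, 37), (37, 1, 40), (40, 1, 21), (40, 1, 23), (40, 1, 26), (40, 1, 37), (40, 1, 40), (6, 25, 6)}
Selection mid < mid2: {(21, 1, 23), (21, 1, 26), (21, 1, 37), (21, 1, 40), (23, 1, 26), (23, 1, 37), (23, 1, 40), (26, 1, 37), (26, 1, 40), (37, 1, 40)}
π[mid2, mid]: project onto (mid2, mid) → {(23, 21), (26, 21), (26, 23), (37, 21), (37, 23), (37, 26), (40, 21), (40, 23), (40, 26), (40, 37)}

{(23, 21), (26, 21), (26, 23), (37, 21), (37, 23), (37, 26), (40, 21), (40, 23), (40, 26), (40, 37)}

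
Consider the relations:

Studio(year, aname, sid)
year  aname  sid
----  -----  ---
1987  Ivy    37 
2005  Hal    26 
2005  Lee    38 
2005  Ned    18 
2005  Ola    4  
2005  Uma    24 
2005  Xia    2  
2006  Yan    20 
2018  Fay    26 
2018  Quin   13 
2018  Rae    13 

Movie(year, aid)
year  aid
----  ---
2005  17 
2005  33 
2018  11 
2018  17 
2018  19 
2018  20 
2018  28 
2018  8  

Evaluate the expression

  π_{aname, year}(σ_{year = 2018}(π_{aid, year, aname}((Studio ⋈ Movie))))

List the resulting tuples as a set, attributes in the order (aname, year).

Joining Studio and Movie on year yields {(2005, Hal, 26, 17), (2005, Hal, 26, 33), (2005, Lee, 38, 17), (2005, Lee, 38, 33), (2005, Ned, 18, 17), (2005, Ned, 18, 33), (2005, Ola, 4, 17), (2005, Ola, 4, 33), (2005, Uma, 24, 17), (2005, Uma, 24, 33), (2005, Xia, 2, 17), (2005, Xia, 2, 33), (2018, Fay, 26, 11), (2018, Fay, 26, 17), (2018, Fay, 26, 19), (2018, Fay, 26, 20), (2018, Fay, 26, 28), (2018, Fay, 26, 8), (2018, Quin, 13, 11), (2018, Quin, 13, 17), (2018, Quin, 13, 19), (2018, Quin, 13, 20), (2018, Quin, 13, 28), (2018, Quin, 13, 8), (2018, Rae, 13, 11), (2018, Rae, 13, 17), (2018, Rae, 13, 19), (2018, Rae, 13, 20), (2018, Rae, 13, 28), (2018, Rae, 13, 8)}.
π[aid, year, aname]: project onto (aid, year, aname) → {(11, 2018, Fay), (11, 2018, Quin), (11, 2018, Rae), (17, 2005, Hal), (17, 2005, Lee), (17, 2005, Ned), (17, 2005, Ola), (17, 2005, Uma), (17, 2005, Xia), (17, 2018, Fay), (17, 2018, Quin), (17, 2018, Rae), (19, 2018, Fay), (19, 2018, Quin), (19, 2018, Rae), (20, 2018, Fay), (20, 2018, Quin), (20, 2018, Rae), (28, 2018, Fay), (28, 2018, Quin), (28, 2018, Rae), (33, 2005, Hal), (33, 2005, Lee), (33, 2005, Ned), (33, 2005, Ola), (33, 2005, Uma), (33, 2005, Xia), (8, 2018, Fay), (8, 2018, Quin), (8, 2018, Rae)}
Filtering on year = 2018 leaves {(11, 2018, Fay), (11, 2018, Quin), (11, 2018, Rae), (17, 2018, Fay), (17, 2018, Quin), (17, 2018, Rae), (19, 2018, Fay), (19, 2018, Quin), (19, 2018, Rae), (20, 2018, Fay), (20, 2018, Quin), (20, 2018, Rae), (28, 2018, Fay), (28, 2018, Quin), (28, 2018, Rae), (8, 2018, Fay), (8, 2018, Quin), (8, 2018, Rae)}.
π[aname, year]: project onto (aname, year) (15 duplicate(s) eliminated) → {(Fay, 2018), (Quin, 2018), (Rae, 2018)}

{(Fay, 2018), (Quin, 2018), (Rae, 2018)}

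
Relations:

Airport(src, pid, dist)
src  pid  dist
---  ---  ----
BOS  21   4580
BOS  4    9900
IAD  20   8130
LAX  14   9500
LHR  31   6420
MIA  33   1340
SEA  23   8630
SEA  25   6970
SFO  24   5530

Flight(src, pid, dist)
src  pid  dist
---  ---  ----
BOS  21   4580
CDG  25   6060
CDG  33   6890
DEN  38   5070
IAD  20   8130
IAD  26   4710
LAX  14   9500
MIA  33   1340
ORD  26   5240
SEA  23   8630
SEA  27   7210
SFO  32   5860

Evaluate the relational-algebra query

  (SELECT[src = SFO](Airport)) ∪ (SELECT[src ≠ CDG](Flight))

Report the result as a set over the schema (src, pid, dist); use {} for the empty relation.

{(BOS, 21, 4580), (DEN, 38, 5070), (IAD, 20, 8130), (IAD, 26, 4710), (LAX, 14, 9500), (MIA, 33, 1340), (ORD, 26, 5240), (SEA, 23, 8630), (SEA, 27, 7210), (SFO, 24, 5530), (SFO, 32, 5860)}

Selection src = SFO: {(SFO, 24, 5530)}
Selection src ≠ CDG: {(BOS, 21, 4580), (DEN, 38, 5070), (IAD, 20, 8130), (IAD, 26, 4710), (LAX, 14, 9500), (MIA, 33, 1340), (ORD, 26, 5240), (SEA, 23, 8630), (SEA, 27, 7210), (SFO, 32, 5860)}
Set union of the two operands is {(BOS, 21, 4580), (DEN, 38, 5070), (IAD, 20, 8130), (IAD, 26, 4710), (LAX, 14, 9500), (MIA, 33, 1340), (ORD, 26, 5240), (SEA, 23, 8630), (SEA, 27, 7210), (SFO, 24, 5530), (SFO, 32, 5860)}.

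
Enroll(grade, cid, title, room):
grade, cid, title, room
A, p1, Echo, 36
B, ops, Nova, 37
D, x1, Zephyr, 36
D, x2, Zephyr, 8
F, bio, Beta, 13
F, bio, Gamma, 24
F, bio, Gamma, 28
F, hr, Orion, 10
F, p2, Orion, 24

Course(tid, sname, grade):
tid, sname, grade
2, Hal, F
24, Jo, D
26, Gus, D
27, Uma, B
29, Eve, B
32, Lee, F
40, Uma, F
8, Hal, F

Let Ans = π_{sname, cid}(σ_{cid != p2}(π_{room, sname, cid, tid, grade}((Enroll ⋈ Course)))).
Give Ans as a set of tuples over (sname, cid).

Enroll ⋈ Course (natural join on grade): {(B, ops, Nova, 37, 27, Uma), (B, ops, Nova, 37, 29, Eve), (D, x1, Zephyr, 36, 24, Jo), (D, x1, Zephyr, 36, 26, Gus), (D, x2, Zephyr, 8, 24, Jo), (D, x2, Zephyr, 8, 26, Gus), (F, bio, Beta, 13, 2, Hal), (F, bio, Beta, 13, 32, Lee), (F, bio, Beta, 13, 40, Uma), (F, bio, Beta, 13, 8, Hal), (F, bio, Gamma, 24, 2, Hal), (F, bio, Gamma, 24, 32, Lee), (F, bio, Gamma, 24, 40, Uma), (F, bio, Gamma, 24, 8, Hal), (F, bio, Gamma, 28, 2, Hal), (F, bio, Gamma, 28, 32, Lee), (F, bio, Gamma, 28, 40, Uma), (F, bio, Gamma, 28, 8, Hal), (F, hr, Orion, 10, 2, Hal), (F, hr, Orion, 10, 32, Lee), (F, hr, Orion, 10, 40, Uma), (F, hr, Orion, 10, 8, Hal), (F, p2, Orion, 24, 2, Hal), (F, p2, Orion, 24, 32, Lee), (F, p2, Orion, 24, 40, Uma), (F, p2, Orion, 24, 8, Hal)}
Projecting to room, sname, cid, tid, grade: {(10, Hal, hr, 2, F), (10, Hal, hr, 8, F), (10, Lee, hr, 32, F), (10, Uma, hr, 40, F), (13, Hal, bio, 2, F), (13, Hal, bio, 8, F), (13, Lee, bio, 32, F), (13, Uma, bio, 40, F), (24, Hal, bio, 2, F), (24, Hal, bio, 8, F), (24, Hal, p2, 2, F), (24, Hal, p2, 8, F), (24, Lee, bio, 32, F), (24, Lee, p2, 32, F), (24, Uma, bio, 40, F), (24, Uma, p2, 40, F), (28, Hal, bio, 2, F), (28, Hal, bio, 8, F), (28, Lee, bio, 32, F), (28, Uma, bio, 40, F), (36, Gus, x1, 26, D), (36, Jo, x1, 24, D), (37, Eve, ops, 29, B), (37, Uma, ops, 27, B), (8, Gus, x2, 26, D), (8, Jo, x2, 24, D)}
σ[cid != p2]: keep tuples satisfying cid != p2 → {(10, Hal, hr, 2, F), (10, Hal, hr, 8, F), (10, Lee, hr, 32, F), (10, Uma, hr, 40, F), (13, Hal, bio, 2, F), (13, Hal, bio, 8, F), (13, Lee, bio, 32, F), (13, Uma, bio, 40, F), (24, Hal, bio, 2, F), (24, Hal, bio, 8, F), (24, Lee, bio, 32, F), (24, Uma, bio, 40, F), (28, Hal, bio, 2, F), (28, Hal, bio, 8, F), (28, Lee, bio, 32, F), (28, Uma, bio, 40, F), (36, Gus, x1, 26, D), (36, Jo, x1, 24, D), (37, Eve, ops, 29, B), (37, Uma, ops, 27, B), (8, Gus, x2, 26, D), (8, Jo, x2, 24, D)}
Projecting to sname, cid (10 duplicate(s) eliminated): {(Eve, ops), (Gus, x1), (Gus, x2), (Hal, bio), (Hal, hr), (Jo, x1), (Jo, x2), (Lee, bio), (Lee, hr), (Uma, bio), (Uma, hr), (Uma, ops)}

{(Eve, ops), (Gus, x1), (Gus, x2), (Hal, bio), (Hal, hr), (Jo, x1), (Jo, x2), (Lee, bio), (Lee, hr), (Uma, bio), (Uma, hr), (Uma, ops)}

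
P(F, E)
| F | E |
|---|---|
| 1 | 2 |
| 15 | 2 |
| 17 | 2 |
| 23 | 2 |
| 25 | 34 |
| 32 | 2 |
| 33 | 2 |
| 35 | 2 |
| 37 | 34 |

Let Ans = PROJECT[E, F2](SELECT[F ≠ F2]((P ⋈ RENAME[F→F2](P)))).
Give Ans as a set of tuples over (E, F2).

ρ[F→F2]: schema becomes (F2, E); tuples unchanged.
Joining P and RENAME[F→F2](P) on E yields {(1, 2, 1), (1, 2, 15), (1, 2, 17), (1, 2, 23), (1, 2, 32), (1, 2, 33), (1, 2, 35), (15, 2, 1), (15, 2, 15), (15, 2, 17), (15, 2, 23), (15, 2, 32), (15, 2, 33), (15, 2, 35), (17, 2, 1), (17, 2, 15), (17, 2, 17), (17, 2, 23), (17, 2, 32), (17, 2, 33), (17, 2, 35), (23, 2, 1), (23, 2, 15), (23, 2, 17), (23, 2, 23), (23, 2, 32), (23, 2, 33), (23, 2, 35), (25, 34, 25), (25, 34, 37), (32, 2, 1), (32, 2, 15), (32, 2, 17), (32, 2, 23), (32, 2, 32), (32, 2, 33), (32, 2, 35), (33, 2, 1), (33, 2, 15), (33, 2, 17), (33, 2, 23), (33, 2, 32), (33, 2, 33), (33, 2, 35), (35, 2, 1), (35, 2, 15), (35, 2, 17), (35, 2, 23), (35, 2, 32), (35, 2, 33), (35, 2, 35), (37, 34, 25), (37, 34, 37)}.
Filtering on F ≠ F2 leaves {(1, 2, 15), (1, 2, 17), (1, 2, 23), (1, 2, 32), (1, 2, 33), (1, 2, 35), (15, 2, 1), (15, 2, 17), (15, 2, 23), (15, 2, 32), (15, 2, 33), (15, 2, 35), (17, 2, 1), (17, 2, 15), (17, 2, 23), (17, 2, 32), (17, 2, 33), (17, 2, 35), (23, 2, 1), (23, 2, 15), (23, 2, 17), (23, 2, 32), (23, 2, 33), (23, 2, 35), (25, 34, 37), (32, 2, 1), (32, 2, 15), (32, 2, 17), (32, 2, 23), (32, 2, 33), (32, 2, 35), (33, 2, 1), (33, 2, 15), (33, 2, 17), (33, 2, 23), (33, 2, 32), (33, 2, 35), (35, 2, 1), (35, 2, 15), (35, 2, 17), (35, 2, 23), (35, 2, 32), (35, 2, 33), (37, 34, 25)}.
π_{E, F2} gives {(2, 1), (2, 15), (2, 17), (2, 23), (2, 32), (2, 33), (2, 35), (34, 25), (34, 37)} (35 duplicate(s) eliminated).

{(2, 1), (2, 15), (2, 17), (2, 23), (2, 32), (2, 33), (2, 35), (34, 25), (34, 37)}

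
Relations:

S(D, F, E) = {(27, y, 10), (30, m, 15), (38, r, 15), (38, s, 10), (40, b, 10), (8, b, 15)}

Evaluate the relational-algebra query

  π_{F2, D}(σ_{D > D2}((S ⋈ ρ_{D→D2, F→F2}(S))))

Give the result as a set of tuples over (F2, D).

{(b, 30), (b, 38), (m, 38), (s, 40), (y, 38), (y, 40)}

ρ[D→D2, F→F2]: schema becomes (D2, F2, E); tuples unchanged.
Natural join on E: {(27, y, 10, 27, y), (27, y, 10, 38, s), (27, y, 10, 40, b), (30, m, 15, 30, m), (30, m, 15, 38, r), (30, m, 15, 8, b), (38, r, 15, 30, m), (38, r, 15, 38, r), (38, r, 15, 8, b), (38, s, 10, 27, y), (38, s, 10, 38, s), (38, s, 10, 40, b), (40, b, 10, 27, y), (40, b, 10, 38, s), (40, b, 10, 40, b), (8, b, 15, 30, m), (8, b, 15, 38, r), (8, b, 15, 8, b)}
Apply σ_{D > D2}; surviving tuples: {(30, m, 15, 8, b), (38, r, 15, 30, m), (38, r, 15, 8, b), (38, s, 10, 27, y), (40, b, 10, 27, y), (40, b, 10, 38, s)}
π[F2, D]: project onto (F2, D) → {(b, 30), (b, 38), (m, 38), (s, 40), (y, 38), (y, 40)}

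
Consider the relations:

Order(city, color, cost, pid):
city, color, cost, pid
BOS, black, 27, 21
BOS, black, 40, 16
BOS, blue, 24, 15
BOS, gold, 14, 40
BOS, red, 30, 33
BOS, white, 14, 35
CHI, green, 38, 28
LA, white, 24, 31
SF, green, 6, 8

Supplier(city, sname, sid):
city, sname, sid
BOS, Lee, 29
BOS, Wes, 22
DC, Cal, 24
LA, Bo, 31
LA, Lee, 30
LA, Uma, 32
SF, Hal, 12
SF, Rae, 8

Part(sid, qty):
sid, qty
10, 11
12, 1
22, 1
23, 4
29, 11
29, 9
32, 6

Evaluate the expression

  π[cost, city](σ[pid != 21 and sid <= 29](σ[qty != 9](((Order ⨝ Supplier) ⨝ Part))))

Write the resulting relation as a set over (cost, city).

Natural join on city: {(BOS, black, 27, 21, Lee, 29), (BOS, black, 27, 21, Wes, 22), (BOS, black, 40, 16, Lee, 29), (BOS, black, 40, 16, Wes, 22), (BOS, blue, 24, 15, Lee, 29), (BOS, blue, 24, 15, Wes, 22), (BOS, gold, 14, 40, Lee, 29), (BOS, gold, 14, 40, Wes, 22), (BOS, red, 30, 33, Lee, 29), (BOS, red, 30, 33, Wes, 22), (BOS, white, 14, 35, Lee, 29), (BOS, white, 14, 35, Wes, 22), (LA, white, 24, 31, Bo, 31), (LA, white, 24, 31, Lee, 30), (LA, white, 24, 31, Uma, 32), (SF, green, 6, 8, Hal, 12), (SF, green, 6, 8, Rae, 8)}
Natural join on sid: {(BOS, black, 27, 21, Lee, 29, 11), (BOS, black, 27, 21, Lee, 29, 9), (BOS, black, 27, 21, Wes, 22, 1), (BOS, black, 40, 16, Lee, 29, 11), (BOS, black, 40, 16, Lee, 29, 9), (BOS, black, 40, 16, Wes, 22, 1), (BOS, blue, 24, 15, Lee, 29, 11), (BOS, blue, 24, 15, Lee, 29, 9), (BOS, blue, 24, 15, Wes, 22, 1), (BOS, gold, 14, 40, Lee, 29, 11), (BOS, gold, 14, 40, Lee, 29, 9), (BOS, gold, 14, 40, Wes, 22, 1), (BOS, red, 30, 33, Lee, 29, 11), (BOS, red, 30, 33, Lee, 29, 9), (BOS, red, 30, 33, Wes, 22, 1), (BOS, white, 14, 35, Lee, 29, 11), (BOS, white, 14, 35, Lee, 29, 9), (BOS, white, 14, 35, Wes, 22, 1), (LA, white, 24, 31, Uma, 32, 6), (SF, green, 6, 8, Hal, 12, 1)}
σ[qty != 9]: keep tuples satisfying qty != 9 → {(BOS, black, 27, 21, Lee, 29, 11), (BOS, black, 27, 21, Wes, 22, 1), (BOS, black, 40, 16, Lee, 29, 11), (BOS, black, 40, 16, Wes, 22, 1), (BOS, blue, 24, 15, Lee, 29, 11), (BOS, blue, 24, 15, Wes, 22, 1), (BOS, gold, 14, 40, Lee, 29, 11), (BOS, gold, 14, 40, Wes, 22, 1), (BOS, red, 30, 33, Lee, 29, 11), (BOS, red, 30, 33, Wes, 22, 1), (BOS, white, 14, 35, Lee, 29, 11), (BOS, white, 14, 35, Wes, 22, 1), (LA, white, 24, 31, Uma, 32, 6), (SF, green, 6, 8, Hal, 12, 1)}
σ[pid != 21 and sid <= 29]: keep tuples satisfying pid != 21 and sid <= 29 → {(BOS, black, 40, 16, Lee, 29, 11), (BOS, black, 40, 16, Wes, 22, 1), (BOS, blue, 24, 15, Lee, 29, 11), (BOS, blue, 24, 15, Wes, 22, 1), (BOS, gold, 14, 40, Lee, 29, 11), (BOS, gold, 14, 40, Wes, 22, 1), (BOS, red, 30, 33, Lee, 29, 11), (BOS, red, 30, 33, Wes, 22, 1), (BOS, white, 14, 35, Lee, 29, 11), (BOS, white, 14, 35, Wes, 22, 1), (SF, green, 6, 8, Hal, 12, 1)}
Keep only column(s) cost, city (6 duplicate(s) eliminated): {(14, BOS), (24, BOS), (30, BOS), (40, BOS), (6, SF)}

{(14, BOS), (24, BOS), (30, BOS), (40, BOS), (6, SF)}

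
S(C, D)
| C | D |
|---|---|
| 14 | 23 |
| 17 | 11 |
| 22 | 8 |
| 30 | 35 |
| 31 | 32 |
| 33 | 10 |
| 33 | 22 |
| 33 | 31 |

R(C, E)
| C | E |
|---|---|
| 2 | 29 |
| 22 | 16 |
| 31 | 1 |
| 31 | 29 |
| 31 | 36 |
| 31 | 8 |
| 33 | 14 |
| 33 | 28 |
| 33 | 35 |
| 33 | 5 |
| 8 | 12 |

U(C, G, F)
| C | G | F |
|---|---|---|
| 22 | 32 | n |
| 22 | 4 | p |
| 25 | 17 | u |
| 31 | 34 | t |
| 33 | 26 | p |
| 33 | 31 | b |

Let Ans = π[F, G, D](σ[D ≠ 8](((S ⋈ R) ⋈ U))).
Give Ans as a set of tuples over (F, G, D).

Joining S and R on C yields {(22, 8, 16), (31, 32, 1), (31, 32, 29), (31, 32, 36), (31, 32, 8), (33, 10, 14), (33, 10, 28), (33, 10, 35), (33, 10, 5), (33, 22, 14), (33, 22, 28), (33, 22, 35), (33, 22, 5), (33, 31, 14), (33, 31, 28), (33, 31, 35), (33, 31, 5)}.
Joining (S ⋈ R) and U on C yields {(22, 8, 16, 32, n), (22, 8, 16, 4, p), (31, 32, 1, 34, t), (31, 32, 29, 34, t), (31, 32, 36, 34, t), (31, 32, 8, 34, t), (33, 10, 14, 26, p), (33, 10, 14, 31, b), (33, 10, 28, 26, p), (33, 10, 28, 31, b), (33, 10, 35, 26, p), (33, 10, 35, 31, b), (33, 10, 5, 26, p), (33, 10, 5, 31, b), (33, 22, 14, 26, p), (33, 22, 14, 31, b), (33, 22, 28, 26, p), (33, 22, 28, 31, b), (33, 22, 35, 26, p), (33, 22, 35, 31, b), (33, 22, 5, 26, p), (33, 22, 5, 31, b), (33, 31, 14, 26, p), (33, 31, 14, 31, b), (33, 31, 28, 26, p), (33, 31, 28, 31, b), (33, 31, 35, 26, p), (33, 31, 35, 31, b), (33, 31, 5, 26, p), (33, 31, 5, 31, b)}.
Apply σ_{D ≠ 8}; surviving tuples: {(31, 32, 1, 34, t), (31, 32, 29, 34, t), (31, 32, 36, 34, t), (31, 32, 8, 34, t), (33, 10, 14, 26, p), (33, 10, 14, 31, b), (33, 10, 28, 26, p), (33, 10, 28, 31, b), (33, 10, 35, 26, p), (33, 10, 35, 31, b), (33, 10, 5, 26, p), (33, 10, 5, 31, b), (33, 22, 14, 26, p), (33, 22, 14, 31, b), (33, 22, 28, 26, p), (33, 22, 28, 31, b), (33, 22, 35, 26, p), (33, 22, 35, 31, b), (33, 22, 5, 26, p), (33, 22, 5, 31, b), (33, 31, 14, 26, p), (33, 31, 14, 31, b), (33, 31, 28, 26, p), (33, 31, 28, 31, b), (33, 31, 35, 26, p), (33, 31, 35, 31, b), (33, 31, 5, 26, p), (33, 31, 5, 31, b)}
Keep only column(s) F, G, D (21 duplicate(s) eliminated): {(b, 31, 10), (b, 31, 22), (b, 31, 31), (p, 26, 10), (p, 26, 22), (p, 26, 31), (t, 34, 32)}

{(b, 31, 10), (b, 31, 22), (b, 31, 31), (p, 26, 10), (p, 26, 22), (p, 26, 31), (t, 34, 32)}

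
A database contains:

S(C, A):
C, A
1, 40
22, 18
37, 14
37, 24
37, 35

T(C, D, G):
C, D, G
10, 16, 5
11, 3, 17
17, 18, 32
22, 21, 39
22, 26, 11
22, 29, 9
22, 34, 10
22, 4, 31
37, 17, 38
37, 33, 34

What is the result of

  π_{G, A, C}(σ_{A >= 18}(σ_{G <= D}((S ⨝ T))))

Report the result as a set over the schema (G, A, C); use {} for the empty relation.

Joining S and T on C yields {(22, 18, 21, 39), (22, 18, 26, 11), (22, 18, 29, 9), (22, 18, 34, 10), (22, 18, 4, 31), (37, 14, 17, 38), (37, 14, 33, 34), (37, 24, 17, 38), (37, 24, 33, 34), (37, 35, 17, 38), (37, 35, 33, 34)}.
σ[G <= D]: keep tuples satisfying G <= D → {(22, 18, 26, 11), (22, 18, 29, 9), (22, 18, 34, 10)}
σ[A >= 18]: keep tuples satisfying A >= 18 → {(22, 18, 26, 11), (22, 18, 29, 9), (22, 18, 34, 10)}
π_{G, A, C} gives {(10, 18, 22), (11, 18, 22), (9, 18, 22)}.

{(10, 18, 22), (11, 18, 22), (9, 18, 22)}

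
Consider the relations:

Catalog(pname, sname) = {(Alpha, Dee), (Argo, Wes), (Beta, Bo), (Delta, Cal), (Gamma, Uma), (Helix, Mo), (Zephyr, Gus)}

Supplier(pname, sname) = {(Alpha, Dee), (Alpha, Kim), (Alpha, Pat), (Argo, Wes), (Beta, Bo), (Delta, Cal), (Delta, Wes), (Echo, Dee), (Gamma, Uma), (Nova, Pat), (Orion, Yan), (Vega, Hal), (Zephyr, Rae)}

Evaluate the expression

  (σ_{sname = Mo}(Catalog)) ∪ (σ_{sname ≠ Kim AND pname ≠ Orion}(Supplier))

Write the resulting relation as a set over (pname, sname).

{(Alpha, Dee), (Alpha, Pat), (Argo, Wes), (Beta, Bo), (Delta, Cal), (Delta, Wes), (Echo, Dee), (Gamma, Uma), (Helix, Mo), (Nova, Pat), (Vega, Hal), (Zephyr, Rae)}

σ[sname = Mo]: keep tuples satisfying sname = Mo → {(Helix, Mo)}
σ[sname ≠ Kim AND pname ≠ Orion]: keep tuples satisfying sname ≠ Kim AND pname ≠ Orion → {(Alpha, Dee), (Alpha, Pat), (Argo, Wes), (Beta, Bo), (Delta, Cal), (Delta, Wes), (Echo, Dee), (Gamma, Uma), (Nova, Pat), (Vega, Hal), (Zephyr, Rae)}
Union: {(Helix, Mo)} with {(Alpha, Dee), (Alpha, Pat), (Argo, Wes), (Beta, Bo), (Delta, Cal), (Delta, Wes), (Echo, Dee), (Gamma, Uma), (Nova, Pat), (Vega, Hal), (Zephyr, Rae)} → {(Alpha, Dee), (Alpha, Pat), (Argo, Wes), (Beta, Bo), (Delta, Cal), (Delta, Wes), (Echo, Dee), (Gamma, Uma), (Helix, Mo), (Nova, Pat), (Vega, Hal), (Zephyr, Rae)}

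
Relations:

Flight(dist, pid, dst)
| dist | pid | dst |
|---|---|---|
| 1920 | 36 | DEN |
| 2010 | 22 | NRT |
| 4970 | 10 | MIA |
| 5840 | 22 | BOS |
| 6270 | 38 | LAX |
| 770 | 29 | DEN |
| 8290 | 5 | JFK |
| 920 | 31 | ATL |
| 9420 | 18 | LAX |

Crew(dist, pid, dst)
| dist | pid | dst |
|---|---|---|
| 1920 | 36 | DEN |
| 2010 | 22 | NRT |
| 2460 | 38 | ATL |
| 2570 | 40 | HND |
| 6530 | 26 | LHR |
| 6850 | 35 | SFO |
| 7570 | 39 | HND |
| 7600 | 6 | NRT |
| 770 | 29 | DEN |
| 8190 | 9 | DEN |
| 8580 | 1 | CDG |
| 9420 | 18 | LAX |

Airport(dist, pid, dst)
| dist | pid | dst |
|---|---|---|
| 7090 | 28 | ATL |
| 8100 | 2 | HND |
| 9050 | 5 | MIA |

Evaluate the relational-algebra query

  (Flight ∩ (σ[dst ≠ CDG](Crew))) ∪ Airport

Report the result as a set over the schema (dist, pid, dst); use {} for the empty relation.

{(1920, 36, DEN), (2010, 22, NRT), (7090, 28, ATL), (770, 29, DEN), (8100, 2, HND), (9050, 5, MIA), (9420, 18, LAX)}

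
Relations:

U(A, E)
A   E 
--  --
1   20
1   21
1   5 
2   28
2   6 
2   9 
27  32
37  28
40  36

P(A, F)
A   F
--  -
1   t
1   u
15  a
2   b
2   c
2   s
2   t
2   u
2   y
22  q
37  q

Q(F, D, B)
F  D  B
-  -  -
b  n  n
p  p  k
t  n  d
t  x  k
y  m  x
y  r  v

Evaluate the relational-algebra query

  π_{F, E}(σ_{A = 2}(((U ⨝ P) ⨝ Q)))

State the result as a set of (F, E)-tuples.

Natural join on A: {(1, 20, t), (1, 20, u), (1, 21, t), (1, 21, u), (1, 5, t), (1, 5, u), (2, 28, b), (2, 28, c), (2, 28, s), (2, 28, t), (2, 28, u), (2, 28, y), (2, 6, b), (2, 6, c), (2, 6, s), (2, 6, t), (2, 6, u), (2, 6, y), (2, 9, b), (2, 9, c), (2, 9, s), (2, 9, t), (2, 9, u), (2, 9, y), (37, 28, q)}
Natural join on F: {(1, 20, t, n, d), (1, 20, t, x, k), (1, 21, t, n, d), (1, 21, t, x, k), (1, 5, t, n, d), (1, 5, t, x, k), (2, 28, b, n, n), (2, 28, t, n, d), (2, 28, t, x, k), (2, 28, y, m, x), (2, 28, y, r, v), (2, 6, b, n, n), (2, 6, t, n, d), (2, 6, t, x, k), (2, 6, y, m, x), (2, 6, y, r, v), (2, 9, b, n, n), (2, 9, t, n, d), (2, 9, t, x, k), (2, 9, y, m, x), (2, 9, y, r, v)}
Selection A = 2: {(2, 28, b, n, n), (2, 28, t, n, d), (2, 28, t, x, k), (2, 28, y, m, x), (2, 28, y, r, v), (2, 6, b, n, n), (2, 6, t, n, d), (2, 6, t, x, k), (2, 6, y, m, x), (2, 6, y, r, v), (2, 9, b, n, n), (2, 9, t, n, d), (2, 9, t, x, k), (2, 9, y, m, x), (2, 9, y, r, v)}
π_{F, E} gives {(b, 28), (b, 6), (b, 9), (t, 28), (t, 6), (t, 9), (y, 28), (y, 6), (y, 9)} (6 duplicate(s) eliminated).

{(b, 28), (b, 6), (b, 9), (t, 28), (t, 6), (t, 9), (y, 28), (y, 6), (y, 9)}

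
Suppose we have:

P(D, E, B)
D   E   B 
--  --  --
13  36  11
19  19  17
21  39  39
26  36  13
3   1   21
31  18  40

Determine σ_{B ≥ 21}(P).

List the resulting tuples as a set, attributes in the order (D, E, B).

{(21, 39, 39), (3, 1, 21), (31, 18, 40)}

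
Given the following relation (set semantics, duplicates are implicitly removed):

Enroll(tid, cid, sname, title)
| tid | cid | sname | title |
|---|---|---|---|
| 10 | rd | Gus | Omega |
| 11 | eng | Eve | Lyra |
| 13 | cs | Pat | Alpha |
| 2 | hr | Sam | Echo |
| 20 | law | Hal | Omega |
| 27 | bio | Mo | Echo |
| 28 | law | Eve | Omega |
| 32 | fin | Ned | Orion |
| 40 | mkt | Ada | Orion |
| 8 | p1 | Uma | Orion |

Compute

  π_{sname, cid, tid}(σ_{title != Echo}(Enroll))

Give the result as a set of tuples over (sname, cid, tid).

{(Ada, mkt, 40), (Eve, eng, 11), (Eve, law, 28), (Gus, rd, 10), (Hal, law, 20), (Ned, fin, 32), (Pat, cs, 13), (Uma, p1, 8)}

σ[title != Echo]: keep tuples satisfying title != Echo → {(10, rd, Gus, Omega), (11, eng, Eve, Lyra), (13, cs, Pat, Alpha), (20, law, Hal, Omega), (28, law, Eve, Omega), (32, fin, Ned, Orion), (40, mkt, Ada, Orion), (8, p1, Uma, Orion)}
Keep only column(s) sname, cid, tid: {(Ada, mkt, 40), (Eve, eng, 11), (Eve, law, 28), (Gus, rd, 10), (Hal, law, 20), (Ned, fin, 32), (Pat, cs, 13), (Uma, p1, 8)}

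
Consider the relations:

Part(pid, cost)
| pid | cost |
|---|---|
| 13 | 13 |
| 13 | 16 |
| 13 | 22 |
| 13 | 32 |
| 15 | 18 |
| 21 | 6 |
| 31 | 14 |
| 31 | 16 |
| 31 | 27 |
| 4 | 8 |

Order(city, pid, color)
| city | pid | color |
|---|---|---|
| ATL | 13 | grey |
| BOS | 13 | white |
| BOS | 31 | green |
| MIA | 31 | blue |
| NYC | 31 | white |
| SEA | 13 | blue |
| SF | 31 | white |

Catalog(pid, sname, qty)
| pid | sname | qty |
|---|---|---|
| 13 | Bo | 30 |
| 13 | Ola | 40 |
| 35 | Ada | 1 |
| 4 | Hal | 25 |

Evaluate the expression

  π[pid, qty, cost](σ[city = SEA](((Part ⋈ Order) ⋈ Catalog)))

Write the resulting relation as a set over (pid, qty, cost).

{(13, 30, 13), (13, 30, 16), (13, 30, 22), (13, 30, 32), (13, 40, 13), (13, 40, 16), (13, 40, 22), (13, 40, 32)}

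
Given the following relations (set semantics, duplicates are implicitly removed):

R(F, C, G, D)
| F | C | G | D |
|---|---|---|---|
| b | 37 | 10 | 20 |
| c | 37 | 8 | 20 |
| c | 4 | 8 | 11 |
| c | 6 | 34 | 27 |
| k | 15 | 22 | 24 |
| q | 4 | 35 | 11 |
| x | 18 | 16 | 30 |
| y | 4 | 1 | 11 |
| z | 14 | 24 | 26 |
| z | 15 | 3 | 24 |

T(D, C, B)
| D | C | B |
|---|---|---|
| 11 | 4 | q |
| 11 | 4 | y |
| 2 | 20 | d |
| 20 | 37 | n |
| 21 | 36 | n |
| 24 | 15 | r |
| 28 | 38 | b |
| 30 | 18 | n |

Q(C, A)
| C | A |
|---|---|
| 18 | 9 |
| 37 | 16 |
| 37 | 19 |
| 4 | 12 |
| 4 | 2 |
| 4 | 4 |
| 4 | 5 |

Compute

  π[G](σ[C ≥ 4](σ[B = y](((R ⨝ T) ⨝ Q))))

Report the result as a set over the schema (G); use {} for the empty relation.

Joining R and T on C, D yields {(b, 37, 10, 20, n), (c, 37, 8, 20, n), (c, 4, 8, 11, q), (c, 4, 8, 11, y), (k, 15, 22, 24, r), (q, 4, 35, 11, q), (q, 4, 35, 11, y), (x, 18, 16, 30, n), (y, 4, 1, 11, q), (y, 4, 1, 11, y), (z, 15, 3, 24, r)}.
Joining (R ⨝ T) and Q on C yields {(b, 37, 10, 20, n, 16), (b, 37, 10, 20, n, 19), (c, 37, 8, 20, n, 16), (c, 37, 8, 20, n, 19), (c, 4, 8, 11, q, 12), (c, 4, 8, 11, q, 2), (c, 4, 8, 11, q, 4), (c, 4, 8, 11, q, 5), (c, 4, 8, 11, y, 12), (c, 4, 8, 11, y, 2), (c, 4, 8, 11, y, 4), (c, 4, 8, 11, y, 5), (q, 4, 35, 11, q, 12), (q, 4, 35, 11, q, 2), (q, 4, 35, 11, q, 4), (q, 4, 35, 11, q, 5), (q, 4, 35, 11, y, 12), (q, 4, 35, 11, y, 2), (q, 4, 35, 11, y, 4), (q, 4, 35, 11, y, 5), (x, 18, 16, 30, n, 9), (y, 4, 1, 11, q, 12), (y, 4, 1, 11, q, 2), (y, 4, 1, 11, q, 4), (y, 4, 1, 11, q, 5), (y, 4, 1, 11, y, 12), (y, 4, 1, 11, y, 2), (y, 4, 1, 11, y, 4), (y, 4, 1, 11, y, 5)}.
Filtering on B = y leaves {(c, 4, 8, 11, y, 12), (c, 4, 8, 11, y, 2), (c, 4, 8, 11, y, 4), (c, 4, 8, 11, y, 5), (q, 4, 35, 11, y, 12), (q, 4, 35, 11, y, 2), (q, 4, 35, 11, y, 4), (q, 4, 35, 11, y, 5), (y, 4, 1, 11, y, 12), (y, 4, 1, 11, y, 2), (y, 4, 1, 11, y, 4), (y, 4, 1, 11, y, 5)}.
Filtering on C ≥ 4 leaves {(c, 4, 8, 11, y, 12), (c, 4, 8, 11, y, 2), (c, 4, 8, 11, y, 4), (c, 4, 8, 11, y, 5), (q, 4, 35, 11, y, 12), (q, 4, 35, 11, y, 2), (q, 4, 35, 11, y, 4), (q, 4, 35, 11, y, 5), (y, 4, 1, 11, y, 12), (y, 4, 1, 11, y, 2), (y, 4, 1, 11, y, 4), (y, 4, 1, 11, y, 5)}.
Projecting to G (9 duplicate(s) eliminated): {1, 35, 8}

{1, 35, 8}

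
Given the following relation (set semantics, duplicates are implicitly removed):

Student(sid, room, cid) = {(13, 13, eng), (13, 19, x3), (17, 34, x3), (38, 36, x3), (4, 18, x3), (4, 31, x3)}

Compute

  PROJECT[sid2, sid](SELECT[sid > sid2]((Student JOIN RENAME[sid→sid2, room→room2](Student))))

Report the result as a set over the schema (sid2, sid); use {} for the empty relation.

{(13, 17), (13, 38), (17, 38), (4, 13), (4, 17), (4, 38)}

ρ[sid→sid2, room→room2]: schema becomes (sid2, room2, cid); tuples unchanged.
Student ⋈ RENAME[sid→sid2, room→room2](Student) (natural join on cid): {(13, 13, eng, 13, 13), (13, 19, x3, 13, 19), (13, 19, x3, 17, 34), (13, 19, x3, 38, 36), (13, 19, x3, 4, 18), (13, 19, x3, 4, 31), (17, 34, x3, 13, 19), (17, 34, x3, 17, 34), (17, 34, x3, 38, 36), (17, 34, x3, 4, 18), (17, 34, x3, 4, 31), (38, 36, x3, 13, 19), (38, 36, x3, 17, 34), (38, 36, x3, 38, 36), (38, 36, x3, 4, 18), (38, 36, x3, 4, 31), (4, 18, x3, 13, 19), (4, 18, x3, 17, 34), (4, 18, x3, 38, 36), (4, 18, x3, 4, 18), (4, 18, x3, 4, 31), (4, 31, x3, 13, 19), (4, 31, x3, 17, 34), (4, 31, x3, 38, 36), (4, 31, x3, 4, 18), (4, 31, x3, 4, 31)}
σ[sid > sid2]: keep tuples satisfying sid > sid2 → {(13, 19, x3, 4, 18), (13, 19, x3, 4, 31), (17, 34, x3, 13, 19), (17, 34, x3, 4, 18), (17, 34, x3, 4, 31), (38, 36, x3, 13, 19), (38, 36, x3, 17, 34), (38, 36, x3, 4, 18), (38, 36, x3, 4, 31)}
π[sid2, sid]: project onto (sid2, sid) (3 duplicate(s) eliminated) → {(13, 17), (13, 38), (17, 38), (4, 13), (4, 17), (4, 38)}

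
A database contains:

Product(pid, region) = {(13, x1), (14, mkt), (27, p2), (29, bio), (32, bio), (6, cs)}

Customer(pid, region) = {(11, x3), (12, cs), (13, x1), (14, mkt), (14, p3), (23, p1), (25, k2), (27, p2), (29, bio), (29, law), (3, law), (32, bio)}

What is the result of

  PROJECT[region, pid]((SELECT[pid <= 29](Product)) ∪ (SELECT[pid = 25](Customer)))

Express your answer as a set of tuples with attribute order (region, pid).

{(bio, 29), (cs, 6), (k2, 25), (mkt, 14), (p2, 27), (x1, 13)}

σ[pid <= 29]: keep tuples satisfying pid <= 29 → {(13, x1), (14, mkt), (27, p2), (29, bio), (6, cs)}
σ[pid = 25]: keep tuples satisfying pid = 25 → {(25, k2)}
Set union of the two operands is {(13, x1), (14, mkt), (25, k2), (27, p2), (29, bio), (6, cs)}.
π[region, pid]: project onto (region, pid) → {(bio, 29), (cs, 6), (k2, 25), (mkt, 14), (p2, 27), (x1, 13)}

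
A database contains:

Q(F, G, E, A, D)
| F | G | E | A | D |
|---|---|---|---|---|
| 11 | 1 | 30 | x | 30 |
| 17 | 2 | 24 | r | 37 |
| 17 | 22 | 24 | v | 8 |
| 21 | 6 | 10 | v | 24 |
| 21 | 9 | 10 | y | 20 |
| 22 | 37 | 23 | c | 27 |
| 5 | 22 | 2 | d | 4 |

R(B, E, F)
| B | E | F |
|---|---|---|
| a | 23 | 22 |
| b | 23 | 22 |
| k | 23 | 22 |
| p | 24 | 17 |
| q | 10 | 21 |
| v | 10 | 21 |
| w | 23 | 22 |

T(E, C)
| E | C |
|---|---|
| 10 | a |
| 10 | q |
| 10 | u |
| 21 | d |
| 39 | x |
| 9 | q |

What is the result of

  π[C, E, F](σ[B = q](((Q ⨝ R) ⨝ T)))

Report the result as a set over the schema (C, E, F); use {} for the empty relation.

Joining Q and R on F, E yields {(17, 2, 24, r, 37, p), (17, 22, 24, v, 8, p), (21, 6, 10, v, 24, q), (21, 6, 10, v, 24, v), (21, 9, 10, y, 20, q), (21, 9, 10, y, 20, v), (22, 37, 23, c, 27, a), (22, 37, 23, c, 27, b), (22, 37, 23, c, 27, k), (22, 37, 23, c, 27, w)}.
Joining (Q ⨝ R) and T on E yields {(21, 6, 10, v, 24, q, a), (21, 6, 10, v, 24, q, q), (21, 6, 10, v, 24, q, u), (21, 6, 10, v, 24, v, a), (21, 6, 10, v, 24, v, q), (21, 6, 10, v, 24, v, u), (21, 9, 10, y, 20, q, a), (21, 9, 10, y, 20, q, q), (21, 9, 10, y, 20, q, u), (21, 9, 10, y, 20, v, a), (21, 9, 10, y, 20, v, q), (21, 9, 10, y, 20, v, u)}.
σ[B = q]: keep tuples satisfying B = q → {(21, 6, 10, v, 24, q, a), (21, 6, 10, v, 24, q, q), (21, 6, 10, v, 24, q, u), (21, 9, 10, y, 20, q, a), (21, 9, 10, y, 20, q, q), (21, 9, 10, y, 20, q, u)}
Keep only column(s) C, E, F (3 duplicate(s) eliminated): {(a, 10, 21), (q, 10, 21), (u, 10, 21)}

{(a, 10, 21), (q, 10, 21), (u, 10, 21)}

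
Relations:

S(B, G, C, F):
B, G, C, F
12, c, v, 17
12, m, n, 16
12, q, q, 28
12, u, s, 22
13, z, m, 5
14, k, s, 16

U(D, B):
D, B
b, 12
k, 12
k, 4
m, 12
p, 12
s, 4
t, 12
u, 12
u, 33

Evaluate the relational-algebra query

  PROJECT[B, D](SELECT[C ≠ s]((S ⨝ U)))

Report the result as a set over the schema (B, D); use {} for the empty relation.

{(12, b), (12, k), (12, m), (12, p), (12, t), (12, u)}

Joining S and U on B yields {(12, c, v, 17, b), (12, c, v, 17, k), (12, c, v, 17, m), (12, c, v, 17, p), (12, c, v, 17, t), (12, c, v, 17, u), (12, m, n, 16, b), (12, m, n, 16, k), (12, m, n, 16, m), (12, m, n, 16, p), (12, m, n, 16, t), (12, m, n, 16, u), (12, q, q, 28, b), (12, q, q, 28, k), (12, q, q, 28, m), (12, q, q, 28, p), (12, q, q, 28, t), (12, q, q, 28, u), (12, u, s, 22, b), (12, u, s, 22, k), (12, u, s, 22, m), (12, u, s, 22, p), (12, u, s, 22, t), (12, u, s, 22, u)}.
σ[C ≠ s]: keep tuples satisfying C ≠ s → {(12, c, v, 17, b), (12, c, v, 17, k), (12, c, v, 17, m), (12, c, v, 17, p), (12, c, v, 17, t), (12, c, v, 17, u), (12, m, n, 16, b), (12, m, n, 16, k), (12, m, n, 16, m), (12, m, n, 16, p), (12, m, n, 16, t), (12, m, n, 16, u), (12, q, q, 28, b), (12, q, q, 28, k), (12, q, q, 28, m), (12, q, q, 28, p), (12, q, q, 28, t), (12, q, q, 28, u)}
Projecting to B, D (12 duplicate(s) eliminated): {(12, b), (12, k), (12, m), (12, p), (12, t), (12, u)}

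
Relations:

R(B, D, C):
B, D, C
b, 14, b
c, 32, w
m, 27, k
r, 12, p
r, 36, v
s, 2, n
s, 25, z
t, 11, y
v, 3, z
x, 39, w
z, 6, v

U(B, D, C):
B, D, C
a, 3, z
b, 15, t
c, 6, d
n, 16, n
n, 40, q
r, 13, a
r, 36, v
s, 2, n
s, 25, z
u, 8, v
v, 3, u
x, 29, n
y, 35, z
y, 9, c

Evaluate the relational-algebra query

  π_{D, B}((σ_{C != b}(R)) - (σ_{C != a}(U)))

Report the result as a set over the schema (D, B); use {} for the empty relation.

{(11, t), (12, r), (27, m), (3, v), (32, c), (39, x), (6, z)}

Apply σ_{C != b}; surviving tuples: {(c, 32, w), (m, 27, k), (r, 12, p), (r, 36, v), (s, 2, n), (s, 25, z), (t, 11, y), (v, 3, z), (x, 39, w), (z, 6, v)}
Apply σ_{C != a}; surviving tuples: {(a, 3, z), (b, 15, t), (c, 6, d), (n, 16, n), (n, 40, q), (r, 36, v), (s, 2, n), (s, 25, z), (u, 8, v), (v, 3, u), (x, 29, n), (y, 35, z), (y, 9, c)}
Difference: {(c, 32, w), (m, 27, k), (r, 12, p), (r, 36, v), (s, 2, n), (s, 25, z), (t, 11, y), (v, 3, z), (x, 39, w), (z, 6, v)} with {(a, 3, z), (b, 15, t), (c, 6, d), (n, 16, n), (n, 40, q), (r, 36, v), (s, 2, n), (s, 25, z), (u, 8, v), (v, 3, u), (x, 29, n), (y, 35, z), (y, 9, c)} → {(c, 32, w), (m, 27, k), (r, 12, p), (t, 11, y), (v, 3, z), (x, 39, w), (z, 6, v)}
Projecting to D, B: {(11, t), (12, r), (27, m), (3, v), (32, c), (39, x), (6, z)}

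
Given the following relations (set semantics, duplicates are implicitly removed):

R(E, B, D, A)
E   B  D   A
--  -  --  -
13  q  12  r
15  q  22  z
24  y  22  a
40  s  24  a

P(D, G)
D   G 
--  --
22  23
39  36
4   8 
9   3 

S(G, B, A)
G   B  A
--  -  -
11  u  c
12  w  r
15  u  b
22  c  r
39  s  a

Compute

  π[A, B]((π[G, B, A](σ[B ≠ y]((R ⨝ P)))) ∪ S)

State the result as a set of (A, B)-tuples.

{(a, s), (b, u), (c, u), (r, c), (r, w), (z, q)}

Natural join on D: {(15, q, 22, z, 23), (24, y, 22, a, 23)}
σ[B ≠ y]: keep tuples satisfying B ≠ y → {(15, q, 22, z, 23)}
Keep only column(s) G, B, A: {(23, q, z)}
Taking the union: {(11, u, c), (12, w, r), (15, u, b), (22, c, r), (23, q, z), (39, s, a)}
Keep only column(s) A, B: {(a, s), (b, u), (c, u), (r, c), (r, w), (z, q)}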